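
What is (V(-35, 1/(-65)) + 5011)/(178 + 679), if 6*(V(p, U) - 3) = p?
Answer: 30049/5142 ≈ 5.8438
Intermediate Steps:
V(p, U) = 3 + p/6
(V(-35, 1/(-65)) + 5011)/(178 + 679) = ((3 + (⅙)*(-35)) + 5011)/(178 + 679) = ((3 - 35/6) + 5011)/857 = (-17/6 + 5011)*(1/857) = (30049/6)*(1/857) = 30049/5142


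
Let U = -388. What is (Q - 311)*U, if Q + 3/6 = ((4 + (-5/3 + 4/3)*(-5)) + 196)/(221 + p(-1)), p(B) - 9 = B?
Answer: 82797454/687 ≈ 1.2052e+5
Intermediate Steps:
p(B) = 9 + B
Q = 523/1374 (Q = -1/2 + ((4 + (-5/3 + 4/3)*(-5)) + 196)/(221 + (9 - 1)) = -1/2 + ((4 + (-5*1/3 + 4*(1/3))*(-5)) + 196)/(221 + 8) = -1/2 + ((4 + (-5/3 + 4/3)*(-5)) + 196)/229 = -1/2 + ((4 - 1/3*(-5)) + 196)*(1/229) = -1/2 + ((4 + 5/3) + 196)*(1/229) = -1/2 + (17/3 + 196)*(1/229) = -1/2 + (605/3)*(1/229) = -1/2 + 605/687 = 523/1374 ≈ 0.38064)
(Q - 311)*U = (523/1374 - 311)*(-388) = -426791/1374*(-388) = 82797454/687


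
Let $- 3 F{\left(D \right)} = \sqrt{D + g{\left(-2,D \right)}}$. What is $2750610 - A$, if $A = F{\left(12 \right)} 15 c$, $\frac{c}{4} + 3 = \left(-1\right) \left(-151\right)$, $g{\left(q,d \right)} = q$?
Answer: $2750610 + 2960 \sqrt{10} \approx 2.76 \cdot 10^{6}$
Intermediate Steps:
$c = 592$ ($c = -12 + 4 \left(\left(-1\right) \left(-151\right)\right) = -12 + 4 \cdot 151 = -12 + 604 = 592$)
$F{\left(D \right)} = - \frac{\sqrt{-2 + D}}{3}$ ($F{\left(D \right)} = - \frac{\sqrt{D - 2}}{3} = - \frac{\sqrt{-2 + D}}{3}$)
$A = - 2960 \sqrt{10}$ ($A = - \frac{\sqrt{-2 + 12}}{3} \cdot 15 \cdot 592 = - \frac{\sqrt{10}}{3} \cdot 15 \cdot 592 = - 5 \sqrt{10} \cdot 592 = - 2960 \sqrt{10} \approx -9360.3$)
$2750610 - A = 2750610 - - 2960 \sqrt{10} = 2750610 + 2960 \sqrt{10}$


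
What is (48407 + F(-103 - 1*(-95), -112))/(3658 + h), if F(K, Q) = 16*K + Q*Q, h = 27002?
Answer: 8689/4380 ≈ 1.9838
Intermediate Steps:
F(K, Q) = Q² + 16*K (F(K, Q) = 16*K + Q² = Q² + 16*K)
(48407 + F(-103 - 1*(-95), -112))/(3658 + h) = (48407 + ((-112)² + 16*(-103 - 1*(-95))))/(3658 + 27002) = (48407 + (12544 + 16*(-103 + 95)))/30660 = (48407 + (12544 + 16*(-8)))*(1/30660) = (48407 + (12544 - 128))*(1/30660) = (48407 + 12416)*(1/30660) = 60823*(1/30660) = 8689/4380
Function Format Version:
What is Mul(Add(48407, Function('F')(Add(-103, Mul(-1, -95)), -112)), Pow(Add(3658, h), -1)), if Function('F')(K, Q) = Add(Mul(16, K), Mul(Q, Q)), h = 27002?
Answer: Rational(8689, 4380) ≈ 1.9838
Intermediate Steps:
Function('F')(K, Q) = Add(Pow(Q, 2), Mul(16, K)) (Function('F')(K, Q) = Add(Mul(16, K), Pow(Q, 2)) = Add(Pow(Q, 2), Mul(16, K)))
Mul(Add(48407, Function('F')(Add(-103, Mul(-1, -95)), -112)), Pow(Add(3658, h), -1)) = Mul(Add(48407, Add(Pow(-112, 2), Mul(16, Add(-103, Mul(-1, -95))))), Pow(Add(3658, 27002), -1)) = Mul(Add(48407, Add(12544, Mul(16, Add(-103, 95)))), Pow(30660, -1)) = Mul(Add(48407, Add(12544, Mul(16, -8))), Rational(1, 30660)) = Mul(Add(48407, Add(12544, -128)), Rational(1, 30660)) = Mul(Add(48407, 12416), Rational(1, 30660)) = Mul(60823, Rational(1, 30660)) = Rational(8689, 4380)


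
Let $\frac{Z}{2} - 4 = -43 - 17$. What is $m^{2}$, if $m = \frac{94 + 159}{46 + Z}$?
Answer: $\frac{529}{36} \approx 14.694$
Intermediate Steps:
$Z = -112$ ($Z = 8 + 2 \left(-43 - 17\right) = 8 + 2 \left(-60\right) = 8 - 120 = -112$)
$m = - \frac{23}{6}$ ($m = \frac{94 + 159}{46 - 112} = \frac{253}{-66} = 253 \left(- \frac{1}{66}\right) = - \frac{23}{6} \approx -3.8333$)
$m^{2} = \left(- \frac{23}{6}\right)^{2} = \frac{529}{36}$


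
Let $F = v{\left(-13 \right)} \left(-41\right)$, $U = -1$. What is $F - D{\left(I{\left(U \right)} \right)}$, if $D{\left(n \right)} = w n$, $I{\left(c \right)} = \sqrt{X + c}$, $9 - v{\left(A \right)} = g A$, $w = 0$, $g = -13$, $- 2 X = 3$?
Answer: $6560$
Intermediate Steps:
$X = - \frac{3}{2}$ ($X = \left(- \frac{1}{2}\right) 3 = - \frac{3}{2} \approx -1.5$)
$v{\left(A \right)} = 9 + 13 A$ ($v{\left(A \right)} = 9 - - 13 A = 9 + 13 A$)
$I{\left(c \right)} = \sqrt{- \frac{3}{2} + c}$
$D{\left(n \right)} = 0$ ($D{\left(n \right)} = 0 n = 0$)
$F = 6560$ ($F = \left(9 + 13 \left(-13\right)\right) \left(-41\right) = \left(9 - 169\right) \left(-41\right) = \left(-160\right) \left(-41\right) = 6560$)
$F - D{\left(I{\left(U \right)} \right)} = 6560 - 0 = 6560 + 0 = 6560$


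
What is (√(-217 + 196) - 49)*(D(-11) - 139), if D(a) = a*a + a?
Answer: 1421 - 29*I*√21 ≈ 1421.0 - 132.89*I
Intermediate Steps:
D(a) = a + a² (D(a) = a² + a = a + a²)
(√(-217 + 196) - 49)*(D(-11) - 139) = (√(-217 + 196) - 49)*(-11*(1 - 11) - 139) = (√(-21) - 49)*(-11*(-10) - 139) = (I*√21 - 49)*(110 - 139) = (-49 + I*√21)*(-29) = 1421 - 29*I*√21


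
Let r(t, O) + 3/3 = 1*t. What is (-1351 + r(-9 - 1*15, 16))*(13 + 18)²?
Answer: -1322336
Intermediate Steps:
r(t, O) = -1 + t (r(t, O) = -1 + 1*t = -1 + t)
(-1351 + r(-9 - 1*15, 16))*(13 + 18)² = (-1351 + (-1 + (-9 - 1*15)))*(13 + 18)² = (-1351 + (-1 + (-9 - 15)))*31² = (-1351 + (-1 - 24))*961 = (-1351 - 25)*961 = -1376*961 = -1322336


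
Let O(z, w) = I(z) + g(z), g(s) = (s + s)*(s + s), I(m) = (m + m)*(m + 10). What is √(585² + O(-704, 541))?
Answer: √3301841 ≈ 1817.1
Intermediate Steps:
I(m) = 2*m*(10 + m) (I(m) = (2*m)*(10 + m) = 2*m*(10 + m))
g(s) = 4*s² (g(s) = (2*s)*(2*s) = 4*s²)
O(z, w) = 4*z² + 2*z*(10 + z) (O(z, w) = 2*z*(10 + z) + 4*z² = 4*z² + 2*z*(10 + z))
√(585² + O(-704, 541)) = √(585² + 2*(-704)*(10 + 3*(-704))) = √(342225 + 2*(-704)*(10 - 2112)) = √(342225 + 2*(-704)*(-2102)) = √(342225 + 2959616) = √3301841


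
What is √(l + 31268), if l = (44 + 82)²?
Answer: 2*√11786 ≈ 217.13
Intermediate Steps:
l = 15876 (l = 126² = 15876)
√(l + 31268) = √(15876 + 31268) = √47144 = 2*√11786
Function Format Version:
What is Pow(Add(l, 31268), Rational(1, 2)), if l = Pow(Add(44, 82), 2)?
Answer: Mul(2, Pow(11786, Rational(1, 2))) ≈ 217.13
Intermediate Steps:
l = 15876 (l = Pow(126, 2) = 15876)
Pow(Add(l, 31268), Rational(1, 2)) = Pow(Add(15876, 31268), Rational(1, 2)) = Pow(47144, Rational(1, 2)) = Mul(2, Pow(11786, Rational(1, 2)))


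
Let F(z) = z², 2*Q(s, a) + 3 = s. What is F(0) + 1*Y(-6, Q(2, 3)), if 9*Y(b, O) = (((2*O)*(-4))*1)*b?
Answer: -8/3 ≈ -2.6667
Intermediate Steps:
Q(s, a) = -3/2 + s/2
Y(b, O) = -8*O*b/9 (Y(b, O) = ((((2*O)*(-4))*1)*b)/9 = ((-8*O*1)*b)/9 = ((-8*O)*b)/9 = (-8*O*b)/9 = -8*O*b/9)
F(0) + 1*Y(-6, Q(2, 3)) = 0² + 1*(-8/9*(-3/2 + (½)*2)*(-6)) = 0 + 1*(-8/9*(-3/2 + 1)*(-6)) = 0 + 1*(-8/9*(-½)*(-6)) = 0 + 1*(-8/3) = 0 - 8/3 = -8/3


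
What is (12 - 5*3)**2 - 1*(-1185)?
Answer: 1194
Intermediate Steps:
(12 - 5*3)**2 - 1*(-1185) = (12 - 15)**2 + 1185 = (-3)**2 + 1185 = 9 + 1185 = 1194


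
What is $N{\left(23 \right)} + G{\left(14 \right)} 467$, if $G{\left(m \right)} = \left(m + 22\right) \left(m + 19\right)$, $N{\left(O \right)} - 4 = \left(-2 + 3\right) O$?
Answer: $554823$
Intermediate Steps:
$N{\left(O \right)} = 4 + O$ ($N{\left(O \right)} = 4 + \left(-2 + 3\right) O = 4 + 1 O = 4 + O$)
$G{\left(m \right)} = \left(19 + m\right) \left(22 + m\right)$ ($G{\left(m \right)} = \left(22 + m\right) \left(19 + m\right) = \left(19 + m\right) \left(22 + m\right)$)
$N{\left(23 \right)} + G{\left(14 \right)} 467 = \left(4 + 23\right) + \left(418 + 14^{2} + 41 \cdot 14\right) 467 = 27 + \left(418 + 196 + 574\right) 467 = 27 + 1188 \cdot 467 = 27 + 554796 = 554823$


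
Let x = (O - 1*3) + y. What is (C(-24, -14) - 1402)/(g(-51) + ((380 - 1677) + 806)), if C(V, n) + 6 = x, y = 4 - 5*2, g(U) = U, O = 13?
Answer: 702/271 ≈ 2.5904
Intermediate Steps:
y = -6 (y = 4 - 10 = -6)
x = 4 (x = (13 - 1*3) - 6 = (13 - 3) - 6 = 10 - 6 = 4)
C(V, n) = -2 (C(V, n) = -6 + 4 = -2)
(C(-24, -14) - 1402)/(g(-51) + ((380 - 1677) + 806)) = (-2 - 1402)/(-51 + ((380 - 1677) + 806)) = -1404/(-51 + (-1297 + 806)) = -1404/(-51 - 491) = -1404/(-542) = -1404*(-1/542) = 702/271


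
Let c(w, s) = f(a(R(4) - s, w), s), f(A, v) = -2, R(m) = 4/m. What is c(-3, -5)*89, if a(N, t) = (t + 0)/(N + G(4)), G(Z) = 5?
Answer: -178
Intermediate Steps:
a(N, t) = t/(5 + N) (a(N, t) = (t + 0)/(N + 5) = t/(5 + N))
c(w, s) = -2
c(-3, -5)*89 = -2*89 = -178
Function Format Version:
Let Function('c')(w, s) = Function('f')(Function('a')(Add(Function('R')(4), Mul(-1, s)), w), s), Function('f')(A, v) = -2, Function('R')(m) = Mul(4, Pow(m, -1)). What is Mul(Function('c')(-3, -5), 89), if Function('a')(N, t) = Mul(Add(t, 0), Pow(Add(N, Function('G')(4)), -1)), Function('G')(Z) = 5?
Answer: -178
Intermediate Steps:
Function('a')(N, t) = Mul(t, Pow(Add(5, N), -1)) (Function('a')(N, t) = Mul(Add(t, 0), Pow(Add(N, 5), -1)) = Mul(t, Pow(Add(5, N), -1)))
Function('c')(w, s) = -2
Mul(Function('c')(-3, -5), 89) = Mul(-2, 89) = -178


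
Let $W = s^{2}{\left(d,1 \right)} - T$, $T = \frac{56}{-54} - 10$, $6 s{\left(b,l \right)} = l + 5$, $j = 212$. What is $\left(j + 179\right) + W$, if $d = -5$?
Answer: $\frac{10882}{27} \approx 403.04$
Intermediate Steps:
$s{\left(b,l \right)} = \frac{5}{6} + \frac{l}{6}$ ($s{\left(b,l \right)} = \frac{l + 5}{6} = \frac{5 + l}{6} = \frac{5}{6} + \frac{l}{6}$)
$T = - \frac{298}{27}$ ($T = 56 \left(- \frac{1}{54}\right) - 10 = - \frac{28}{27} - 10 = - \frac{298}{27} \approx -11.037$)
$W = \frac{325}{27}$ ($W = \left(\frac{5}{6} + \frac{1}{6} \cdot 1\right)^{2} - - \frac{298}{27} = \left(\frac{5}{6} + \frac{1}{6}\right)^{2} + \frac{298}{27} = 1^{2} + \frac{298}{27} = 1 + \frac{298}{27} = \frac{325}{27} \approx 12.037$)
$\left(j + 179\right) + W = \left(212 + 179\right) + \frac{325}{27} = 391 + \frac{325}{27} = \frac{10882}{27}$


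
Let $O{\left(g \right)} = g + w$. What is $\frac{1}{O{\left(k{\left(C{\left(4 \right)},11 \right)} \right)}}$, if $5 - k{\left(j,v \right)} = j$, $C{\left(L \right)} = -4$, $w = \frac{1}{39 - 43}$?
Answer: $\frac{4}{35} \approx 0.11429$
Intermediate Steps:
$w = - \frac{1}{4}$ ($w = \frac{1}{-4} = - \frac{1}{4} \approx -0.25$)
$k{\left(j,v \right)} = 5 - j$
$O{\left(g \right)} = - \frac{1}{4} + g$ ($O{\left(g \right)} = g - \frac{1}{4} = - \frac{1}{4} + g$)
$\frac{1}{O{\left(k{\left(C{\left(4 \right)},11 \right)} \right)}} = \frac{1}{- \frac{1}{4} + \left(5 - -4\right)} = \frac{1}{- \frac{1}{4} + \left(5 + 4\right)} = \frac{1}{- \frac{1}{4} + 9} = \frac{1}{\frac{35}{4}} = \frac{4}{35}$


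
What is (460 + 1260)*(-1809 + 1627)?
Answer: -313040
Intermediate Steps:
(460 + 1260)*(-1809 + 1627) = 1720*(-182) = -313040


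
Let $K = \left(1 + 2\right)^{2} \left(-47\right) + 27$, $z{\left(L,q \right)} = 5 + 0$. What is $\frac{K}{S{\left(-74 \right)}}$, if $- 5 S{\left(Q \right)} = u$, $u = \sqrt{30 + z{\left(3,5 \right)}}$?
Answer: $\frac{396 \sqrt{35}}{7} \approx 334.68$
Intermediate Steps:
$z{\left(L,q \right)} = 5$
$u = \sqrt{35}$ ($u = \sqrt{30 + 5} = \sqrt{35} \approx 5.9161$)
$S{\left(Q \right)} = - \frac{\sqrt{35}}{5}$
$K = -396$ ($K = 3^{2} \left(-47\right) + 27 = 9 \left(-47\right) + 27 = -423 + 27 = -396$)
$\frac{K}{S{\left(-74 \right)}} = - \frac{396}{\left(- \frac{1}{5}\right) \sqrt{35}} = - 396 \left(- \frac{\sqrt{35}}{7}\right) = \frac{396 \sqrt{35}}{7}$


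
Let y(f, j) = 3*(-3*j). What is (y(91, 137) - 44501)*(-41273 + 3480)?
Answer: 1728425062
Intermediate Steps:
y(f, j) = -9*j
(y(91, 137) - 44501)*(-41273 + 3480) = (-9*137 - 44501)*(-41273 + 3480) = (-1233 - 44501)*(-37793) = -45734*(-37793) = 1728425062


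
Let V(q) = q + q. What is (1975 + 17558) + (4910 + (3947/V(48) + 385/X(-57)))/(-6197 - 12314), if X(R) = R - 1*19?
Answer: 659504440519/33764064 ≈ 19533.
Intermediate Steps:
X(R) = -19 + R (X(R) = R - 19 = -19 + R)
V(q) = 2*q
(1975 + 17558) + (4910 + (3947/V(48) + 385/X(-57)))/(-6197 - 12314) = (1975 + 17558) + (4910 + (3947/((2*48)) + 385/(-19 - 57)))/(-6197 - 12314) = 19533 + (4910 + (3947/96 + 385/(-76)))/(-18511) = 19533 + (4910 + (3947*(1/96) + 385*(-1/76)))*(-1/18511) = 19533 + (4910 + (3947/96 - 385/76))*(-1/18511) = 19533 + (4910 + 65753/1824)*(-1/18511) = 19533 + (9021593/1824)*(-1/18511) = 19533 - 9021593/33764064 = 659504440519/33764064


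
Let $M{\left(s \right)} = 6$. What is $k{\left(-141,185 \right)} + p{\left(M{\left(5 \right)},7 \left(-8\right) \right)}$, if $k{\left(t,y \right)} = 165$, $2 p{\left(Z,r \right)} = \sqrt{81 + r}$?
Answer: $\frac{335}{2} \approx 167.5$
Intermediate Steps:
$p{\left(Z,r \right)} = \frac{\sqrt{81 + r}}{2}$
$k{\left(-141,185 \right)} + p{\left(M{\left(5 \right)},7 \left(-8\right) \right)} = 165 + \frac{\sqrt{81 + 7 \left(-8\right)}}{2} = 165 + \frac{\sqrt{81 - 56}}{2} = 165 + \frac{\sqrt{25}}{2} = 165 + \frac{1}{2} \cdot 5 = 165 + \frac{5}{2} = \frac{335}{2}$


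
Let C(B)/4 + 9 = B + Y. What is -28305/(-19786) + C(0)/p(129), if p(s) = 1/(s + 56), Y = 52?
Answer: 629618825/19786 ≈ 31821.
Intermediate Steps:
p(s) = 1/(56 + s)
C(B) = 172 + 4*B (C(B) = -36 + 4*(B + 52) = -36 + 4*(52 + B) = -36 + (208 + 4*B) = 172 + 4*B)
-28305/(-19786) + C(0)/p(129) = -28305/(-19786) + (172 + 4*0)/(1/(56 + 129)) = -28305*(-1/19786) + (172 + 0)/(1/185) = 28305/19786 + 172/(1/185) = 28305/19786 + 172*185 = 28305/19786 + 31820 = 629618825/19786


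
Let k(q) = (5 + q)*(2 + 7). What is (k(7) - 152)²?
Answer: 1936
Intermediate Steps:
k(q) = 45 + 9*q (k(q) = (5 + q)*9 = 45 + 9*q)
(k(7) - 152)² = ((45 + 9*7) - 152)² = ((45 + 63) - 152)² = (108 - 152)² = (-44)² = 1936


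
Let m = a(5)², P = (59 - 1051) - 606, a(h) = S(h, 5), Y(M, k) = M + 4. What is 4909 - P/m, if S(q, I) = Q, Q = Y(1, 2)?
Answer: 124323/25 ≈ 4972.9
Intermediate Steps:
Y(M, k) = 4 + M
Q = 5 (Q = 4 + 1 = 5)
S(q, I) = 5
a(h) = 5
P = -1598 (P = -992 - 606 = -1598)
m = 25 (m = 5² = 25)
4909 - P/m = 4909 - (-1598)/25 = 4909 - 1*(-1598/25) = 4909 + 1598/25 = 124323/25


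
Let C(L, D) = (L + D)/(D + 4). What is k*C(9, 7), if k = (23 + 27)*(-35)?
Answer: -28000/11 ≈ -2545.5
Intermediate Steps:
C(L, D) = (D + L)/(4 + D)
k = -1750 (k = 50*(-35) = -1750)
k*C(9, 7) = -1750*(7 + 9)/(4 + 7) = -1750*16/11 = -28000/11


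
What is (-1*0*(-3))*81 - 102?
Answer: -102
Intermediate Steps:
(-1*0*(-3))*81 - 102 = (0*(-3))*81 - 102 = 0*81 - 102 = 0 - 102 = -102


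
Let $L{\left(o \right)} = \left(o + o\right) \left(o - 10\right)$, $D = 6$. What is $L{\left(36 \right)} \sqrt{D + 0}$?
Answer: $1872 \sqrt{6} \approx 4585.4$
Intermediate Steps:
$L{\left(o \right)} = 2 o \left(-10 + o\right)$
$L{\left(36 \right)} \sqrt{D + 0} = 2 \cdot 36 \left(-10 + 36\right) \sqrt{6 + 0} = 2 \cdot 36 \cdot 26 \sqrt{6} = 1872 \sqrt{6}$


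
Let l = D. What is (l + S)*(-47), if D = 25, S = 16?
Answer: -1927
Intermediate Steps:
l = 25
(l + S)*(-47) = (25 + 16)*(-47) = 41*(-47) = -1927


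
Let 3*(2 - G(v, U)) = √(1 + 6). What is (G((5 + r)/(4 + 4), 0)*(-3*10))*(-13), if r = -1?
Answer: 780 - 130*√7 ≈ 436.05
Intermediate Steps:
G(v, U) = 2 - √7/3 (G(v, U) = 2 - √(1 + 6)/3 = 2 - √7/3)
(G((5 + r)/(4 + 4), 0)*(-3*10))*(-13) = ((2 - √7/3)*(-3*10))*(-13) = ((2 - √7/3)*(-30))*(-13) = (-60 + 10*√7)*(-13) = 780 - 130*√7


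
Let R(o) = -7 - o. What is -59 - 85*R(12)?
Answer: 1556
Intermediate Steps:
-59 - 85*R(12) = -59 - 85*(-7 - 1*12) = -59 - 85*(-7 - 12) = -59 - 85*(-19) = -59 + 1615 = 1556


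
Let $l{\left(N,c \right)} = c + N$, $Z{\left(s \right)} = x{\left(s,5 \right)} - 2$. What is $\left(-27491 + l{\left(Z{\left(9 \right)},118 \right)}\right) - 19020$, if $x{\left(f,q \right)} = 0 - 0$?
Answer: $-46395$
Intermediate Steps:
$x{\left(f,q \right)} = 0$ ($x{\left(f,q \right)} = 0 + 0 = 0$)
$Z{\left(s \right)} = -2$ ($Z{\left(s \right)} = 0 - 2 = -2$)
$l{\left(N,c \right)} = N + c$
$\left(-27491 + l{\left(Z{\left(9 \right)},118 \right)}\right) - 19020 = \left(-27491 + \left(-2 + 118\right)\right) - 19020 = \left(-27491 + 116\right) - 19020 = -27375 - 19020 = -46395$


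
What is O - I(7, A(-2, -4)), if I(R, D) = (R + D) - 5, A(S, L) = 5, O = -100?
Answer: -107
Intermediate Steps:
I(R, D) = -5 + D + R (I(R, D) = (D + R) - 5 = -5 + D + R)
O - I(7, A(-2, -4)) = -100 - (-5 + 5 + 7) = -100 - 1*7 = -100 - 7 = -107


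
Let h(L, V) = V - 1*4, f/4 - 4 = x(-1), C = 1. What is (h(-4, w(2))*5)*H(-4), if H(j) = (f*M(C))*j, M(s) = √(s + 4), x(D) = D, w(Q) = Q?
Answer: 480*√5 ≈ 1073.3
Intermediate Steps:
f = 12 (f = 16 + 4*(-1) = 16 - 4 = 12)
M(s) = √(4 + s)
h(L, V) = -4 + V (h(L, V) = V - 4 = -4 + V)
H(j) = 12*j*√5 (H(j) = (12*√(4 + 1))*j = (12*√5)*j = 12*j*√5)
(h(-4, w(2))*5)*H(-4) = ((-4 + 2)*5)*(12*(-4)*√5) = (-2*5)*(-48*√5) = -(-480)*√5 = 480*√5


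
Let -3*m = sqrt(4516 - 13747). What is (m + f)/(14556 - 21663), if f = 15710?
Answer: -15710/7107 + I*sqrt(9231)/21321 ≈ -2.2105 + 0.0045063*I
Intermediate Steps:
m = -I*sqrt(9231)/3 (m = -sqrt(4516 - 13747)/3 = -I*sqrt(9231)/3 ≈ -32.026*I)
(m + f)/(14556 - 21663) = (-I*sqrt(9231)/3 + 15710)/(14556 - 21663) = (15710 - I*sqrt(9231)/3)/(-7107) = (15710 - I*sqrt(9231)/3)*(-1/7107) = -15710/7107 + I*sqrt(9231)/21321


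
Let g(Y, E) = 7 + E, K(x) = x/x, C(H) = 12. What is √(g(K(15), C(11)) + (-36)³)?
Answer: I*√46637 ≈ 215.96*I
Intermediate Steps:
K(x) = 1
√(g(K(15), C(11)) + (-36)³) = √((7 + 12) + (-36)³) = √(19 - 46656) = √(-46637) = I*√46637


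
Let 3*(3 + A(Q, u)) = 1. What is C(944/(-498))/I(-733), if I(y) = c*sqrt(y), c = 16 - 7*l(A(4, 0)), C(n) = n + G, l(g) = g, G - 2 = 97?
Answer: -24179*I*sqrt(733)/6327256 ≈ -0.10346*I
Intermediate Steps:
G = 99 (G = 2 + 97 = 99)
A(Q, u) = -8/3 (A(Q, u) = -3 + (1/3)*1 = -3 + 1/3 = -8/3)
C(n) = 99 + n (C(n) = n + 99 = 99 + n)
c = 104/3 (c = 16 - 7*(-8/3) = 16 + 56/3 = 104/3 ≈ 34.667)
I(y) = 104*sqrt(y)/3
C(944/(-498))/I(-733) = (99 + 944/(-498))/((104*sqrt(-733)/3)) = (99 + 944*(-1/498))/((104*(I*sqrt(733))/3)) = (99 - 472/249)/((104*I*sqrt(733)/3)) = 24179*(-3*I*sqrt(733)/76232)/249 = -24179*I*sqrt(733)/6327256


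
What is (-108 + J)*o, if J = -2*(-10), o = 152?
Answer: -13376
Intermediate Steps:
J = 20
(-108 + J)*o = (-108 + 20)*152 = -88*152 = -13376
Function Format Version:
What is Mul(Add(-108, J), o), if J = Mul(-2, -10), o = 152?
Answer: -13376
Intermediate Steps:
J = 20
Mul(Add(-108, J), o) = Mul(Add(-108, 20), 152) = Mul(-88, 152) = -13376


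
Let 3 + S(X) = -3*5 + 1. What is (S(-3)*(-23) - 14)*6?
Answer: 2262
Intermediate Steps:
S(X) = -17 (S(X) = -3 + (-3*5 + 1) = -3 + (-15 + 1) = -3 - 14 = -17)
(S(-3)*(-23) - 14)*6 = (-17*(-23) - 14)*6 = (391 - 14)*6 = 377*6 = 2262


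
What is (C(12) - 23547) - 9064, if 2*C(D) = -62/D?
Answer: -391363/12 ≈ -32614.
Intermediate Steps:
C(D) = -31/D (C(D) = (-62/D)/2 = -31/D)
(C(12) - 23547) - 9064 = (-31/12 - 23547) - 9064 = -282595/12 - 9064 = -391363/12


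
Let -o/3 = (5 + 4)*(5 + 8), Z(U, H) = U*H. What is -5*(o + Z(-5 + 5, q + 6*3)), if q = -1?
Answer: 1755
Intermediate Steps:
Z(U, H) = H*U
o = -351 (o = -3*(5 + 4)*(5 + 8) = -27*13 = -3*117 = -351)
-5*(o + Z(-5 + 5, q + 6*3)) = -5*(-351 + (-1 + 6*3)*(-5 + 5)) = -5*(-351 + (-1 + 18)*0) = -5*(-351 + 17*0) = -5*(-351 + 0) = -5*(-351) = 1755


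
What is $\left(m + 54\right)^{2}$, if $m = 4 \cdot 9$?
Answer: $8100$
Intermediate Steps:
$m = 36$
$\left(m + 54\right)^{2} = \left(36 + 54\right)^{2} = 90^{2} = 8100$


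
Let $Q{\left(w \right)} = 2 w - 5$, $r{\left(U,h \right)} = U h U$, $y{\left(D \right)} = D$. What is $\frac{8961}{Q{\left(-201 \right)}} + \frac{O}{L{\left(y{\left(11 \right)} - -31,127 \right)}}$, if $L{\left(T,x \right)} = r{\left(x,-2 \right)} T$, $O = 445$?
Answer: $- \frac{12140866511}{551418252} \approx -22.018$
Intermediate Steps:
$r{\left(U,h \right)} = h U^{2}$
$L{\left(T,x \right)} = - 2 T x^{2}$ ($L{\left(T,x \right)} = - 2 x^{2} T = - 2 T x^{2}$)
$Q{\left(w \right)} = -5 + 2 w$
$\frac{8961}{Q{\left(-201 \right)}} + \frac{O}{L{\left(y{\left(11 \right)} - -31,127 \right)}} = \frac{8961}{-5 + 2 \left(-201\right)} + \frac{445}{\left(-2\right) \left(11 - -31\right) 127^{2}} = \frac{8961}{-5 - 402} + \frac{445}{\left(-2\right) \left(11 + 31\right) 16129} = \frac{8961}{-407} + \frac{445}{\left(-2\right) 42 \cdot 16129} = 8961 \left(- \frac{1}{407}\right) + \frac{445}{-1354836} = - \frac{8961}{407} + 445 \left(- \frac{1}{1354836}\right) = - \frac{8961}{407} - \frac{445}{1354836} = - \frac{12140866511}{551418252}$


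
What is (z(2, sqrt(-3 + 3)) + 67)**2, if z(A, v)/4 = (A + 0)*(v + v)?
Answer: 4489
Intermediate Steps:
z(A, v) = 8*A*v (z(A, v) = 4*((A + 0)*(v + v)) = 4*(A*(2*v)) = 4*(2*A*v) = 8*A*v)
(z(2, sqrt(-3 + 3)) + 67)**2 = (8*2*sqrt(-3 + 3) + 67)**2 = (8*2*sqrt(0) + 67)**2 = (8*2*0 + 67)**2 = (0 + 67)**2 = 67**2 = 4489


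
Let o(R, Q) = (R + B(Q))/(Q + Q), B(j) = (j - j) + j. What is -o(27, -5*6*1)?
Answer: -1/20 ≈ -0.050000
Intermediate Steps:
B(j) = j (B(j) = 0 + j = j)
o(R, Q) = (Q + R)/(2*Q) (o(R, Q) = (R + Q)/(Q + Q) = (Q + R)/((2*Q)) = (Q + R)*(1/(2*Q)) = (Q + R)/(2*Q))
-o(27, -5*6*1) = -(-5*6*1 + 27)/(2*(-5*6*1)) = -(-30*1 + 27)/(2*((-30*1))) = -(-30 + 27)/(2*(-30)) = -(-1)*(-3)/(2*30) = -1*1/20 = -1/20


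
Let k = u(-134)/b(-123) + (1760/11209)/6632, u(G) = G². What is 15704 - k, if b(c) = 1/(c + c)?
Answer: 3744679812860/844751 ≈ 4.4329e+6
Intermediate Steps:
b(c) = 1/(2*c)
k = -3731413843156/844751 (k = (-134)²/(((½)/(-123))) + (1760/11209)/6632 = 17956/(((½)*(-1/123))) + (1760*(1/11209))*(1/6632) = 17956/(-1/246) + (160/1019)*(1/6632) = 17956*(-246) + 20/844751 = -4417176 + 20/844751 = -3731413843156/844751 ≈ -4.4172e+6)
15704 - k = 15704 - 1*(-3731413843156/844751) = 15704 + 3731413843156/844751 = 3744679812860/844751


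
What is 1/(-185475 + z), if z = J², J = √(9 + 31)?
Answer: -1/185435 ≈ -5.3927e-6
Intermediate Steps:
J = 2*√10 (J = √40 = 2*√10 ≈ 6.3246)
z = 40 (z = (2*√10)² = 40)
1/(-185475 + z) = 1/(-185475 + 40) = 1/(-185435) = -1/185435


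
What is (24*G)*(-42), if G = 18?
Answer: -18144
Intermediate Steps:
(24*G)*(-42) = (24*18)*(-42) = 432*(-42) = -18144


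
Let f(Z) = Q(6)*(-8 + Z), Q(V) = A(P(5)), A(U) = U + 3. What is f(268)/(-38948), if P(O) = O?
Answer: -40/749 ≈ -0.053405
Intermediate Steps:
A(U) = 3 + U
Q(V) = 8 (Q(V) = 3 + 5 = 8)
f(Z) = -64 + 8*Z (f(Z) = 8*(-8 + Z) = -64 + 8*Z)
f(268)/(-38948) = (-64 + 8*268)/(-38948) = (-64 + 2144)*(-1/38948) = 2080*(-1/38948) = -40/749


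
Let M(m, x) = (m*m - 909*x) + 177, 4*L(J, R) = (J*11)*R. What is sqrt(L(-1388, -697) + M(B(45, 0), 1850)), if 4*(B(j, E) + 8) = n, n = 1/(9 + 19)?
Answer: sqrt(12281075969)/112 ≈ 989.46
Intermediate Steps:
L(J, R) = 11*J*R/4 (L(J, R) = ((J*11)*R)/4 = ((11*J)*R)/4 = (11*J*R)/4 = 11*J*R/4)
n = 1/28 ≈ 0.035714
B(j, E) = -895/112 (B(j, E) = -8 + (1/4)*(1/28) = -8 + 1/112 = -895/112)
M(m, x) = 177 + m**2 - 909*x (M(m, x) = (m**2 - 909*x) + 177 = 177 + m**2 - 909*x)
sqrt(L(-1388, -697) + M(B(45, 0), 1850)) = sqrt((11/4)*(-1388)*(-697) + (177 + (-895/112)**2 - 909*1850)) = sqrt(2660449 + (177 + 801025/12544 - 1681650)) = sqrt(2660449 - 21091596287/12544) = sqrt(12281075969/12544) = sqrt(12281075969)/112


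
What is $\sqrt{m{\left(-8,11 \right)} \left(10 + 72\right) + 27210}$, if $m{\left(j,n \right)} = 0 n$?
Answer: $\sqrt{27210} \approx 164.95$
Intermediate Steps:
$m{\left(j,n \right)} = 0$
$\sqrt{m{\left(-8,11 \right)} \left(10 + 72\right) + 27210} = \sqrt{0 \left(10 + 72\right) + 27210} = \sqrt{0 \cdot 82 + 27210} = \sqrt{0 + 27210} = \sqrt{27210}$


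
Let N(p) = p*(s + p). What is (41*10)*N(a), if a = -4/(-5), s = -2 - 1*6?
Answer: -11808/5 ≈ -2361.6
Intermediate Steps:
s = -8 (s = -2 - 6 = -8)
a = 4/5 (a = -4*(-1/5) = 4/5 ≈ 0.80000)
N(p) = p*(-8 + p)
(41*10)*N(a) = (41*10)*(4*(-8 + 4/5)/5) = 410*((4/5)*(-36/5)) = 410*(-144/25) = -11808/5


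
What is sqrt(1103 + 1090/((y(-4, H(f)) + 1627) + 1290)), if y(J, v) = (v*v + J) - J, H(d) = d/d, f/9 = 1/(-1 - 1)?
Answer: sqrt(2348730298)/1459 ≈ 33.217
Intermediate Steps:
f = -9/2 (f = 9/(-1 - 1) = 9/(-2) = 9*(-1/2) = -9/2 ≈ -4.5000)
H(d) = 1
y(J, v) = v**2 (y(J, v) = (v**2 + J) - J = (J + v**2) - J = v**2)
sqrt(1103 + 1090/((y(-4, H(f)) + 1627) + 1290)) = sqrt(1103 + 1090/((1**2 + 1627) + 1290)) = sqrt(1103 + 1090/((1 + 1627) + 1290)) = sqrt(1103 + 1090/(1628 + 1290)) = sqrt(1103 + 1090/2918) = sqrt(1103 + 1090*(1/2918)) = sqrt(1103 + 545/1459) = sqrt(1609822/1459) = sqrt(2348730298)/1459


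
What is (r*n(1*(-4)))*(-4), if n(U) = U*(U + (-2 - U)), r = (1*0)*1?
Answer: 0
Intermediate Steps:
r = 0 (r = 0*1 = 0)
n(U) = -2*U (n(U) = U*(-2) = -2*U)
(r*n(1*(-4)))*(-4) = (0*(-2*(-4)))*(-4) = (0*8)*(-4) = 0*(-4) = 0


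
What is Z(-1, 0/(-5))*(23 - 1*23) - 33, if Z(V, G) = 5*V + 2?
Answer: -33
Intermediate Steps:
Z(V, G) = 2 + 5*V
Z(-1, 0/(-5))*(23 - 1*23) - 33 = (2 + 5*(-1))*(23 - 1*23) - 33 = (2 - 5)*(23 - 23) - 33 = -3*0 - 33 = 0 - 33 = -33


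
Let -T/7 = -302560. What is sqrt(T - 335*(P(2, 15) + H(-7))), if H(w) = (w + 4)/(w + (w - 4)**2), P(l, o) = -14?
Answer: sqrt(3065061570)/38 ≈ 1456.9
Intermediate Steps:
T = 2117920 (T = -7*(-302560) = 2117920)
H(w) = (4 + w)/(w + (-4 + w)**2)
sqrt(T - 335*(P(2, 15) + H(-7))) = sqrt(2117920 - 335*(-14 + (4 - 7)/(-7 + (-4 - 7)**2))) = sqrt(2117920 - 335*(-14 - 3/(-7 + (-11)**2))) = sqrt(2117920 - 335*(-14 - 3/(-7 + 121))) = sqrt(2117920 - 335*(-14 - 3/114)) = sqrt(2117920 - 335*(-14 + (1/114)*(-3))) = sqrt(2117920 - 335*(-14 - 1/38)) = sqrt(2117920 - 335*(-533/38)) = sqrt(2117920 + 178555/38) = sqrt(80659515/38) = sqrt(3065061570)/38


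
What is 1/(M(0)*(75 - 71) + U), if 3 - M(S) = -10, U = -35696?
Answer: -1/35644 ≈ -2.8055e-5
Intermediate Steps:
M(S) = 13 (M(S) = 3 - 1*(-10) = 3 + 10 = 13)
1/(M(0)*(75 - 71) + U) = 1/(13*(75 - 71) - 35696) = 1/(13*4 - 35696) = 1/(52 - 35696) = 1/(-35644) = -1/35644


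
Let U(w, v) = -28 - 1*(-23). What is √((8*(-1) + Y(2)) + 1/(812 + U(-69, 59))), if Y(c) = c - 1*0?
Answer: I*√3906687/807 ≈ 2.4492*I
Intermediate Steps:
U(w, v) = -5 (U(w, v) = -28 + 23 = -5)
Y(c) = c (Y(c) = c + 0 = c)
√((8*(-1) + Y(2)) + 1/(812 + U(-69, 59))) = √((8*(-1) + 2) + 1/(812 - 5)) = √((-8 + 2) + 1/807) = √(-6 + 1/807) = √(-4841/807) = I*√3906687/807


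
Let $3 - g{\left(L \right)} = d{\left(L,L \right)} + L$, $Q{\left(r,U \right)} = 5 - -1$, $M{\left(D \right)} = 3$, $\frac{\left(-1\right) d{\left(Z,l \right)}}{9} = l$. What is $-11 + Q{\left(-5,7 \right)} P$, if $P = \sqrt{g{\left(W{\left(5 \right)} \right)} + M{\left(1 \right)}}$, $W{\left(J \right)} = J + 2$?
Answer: $-11 + 6 \sqrt{62} \approx 36.244$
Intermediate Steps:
$d{\left(Z,l \right)} = - 9 l$
$W{\left(J \right)} = 2 + J$
$Q{\left(r,U \right)} = 6$ ($Q{\left(r,U \right)} = 5 + 1 = 6$)
$g{\left(L \right)} = 3 + 8 L$ ($g{\left(L \right)} = 3 - \left(- 9 L + L\right) = 3 - - 8 L = 3 + 8 L$)
$P = \sqrt{62}$ ($P = \sqrt{\left(3 + 8 \left(2 + 5\right)\right) + 3} = \sqrt{\left(3 + 8 \cdot 7\right) + 3} = \sqrt{\left(3 + 56\right) + 3} = \sqrt{59 + 3} = \sqrt{62} \approx 7.874$)
$-11 + Q{\left(-5,7 \right)} P = -11 + 6 \sqrt{62}$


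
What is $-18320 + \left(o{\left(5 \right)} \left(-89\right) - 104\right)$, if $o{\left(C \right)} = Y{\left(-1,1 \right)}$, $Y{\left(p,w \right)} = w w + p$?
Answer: $-18424$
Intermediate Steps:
$Y{\left(p,w \right)} = p + w^{2}$ ($Y{\left(p,w \right)} = w^{2} + p = p + w^{2}$)
$o{\left(C \right)} = 0$ ($o{\left(C \right)} = -1 + 1^{2} = -1 + 1 = 0$)
$-18320 + \left(o{\left(5 \right)} \left(-89\right) - 104\right) = -18320 + \left(0 \left(-89\right) - 104\right) = -18320 + \left(0 - 104\right) = -18320 - 104 = -18424$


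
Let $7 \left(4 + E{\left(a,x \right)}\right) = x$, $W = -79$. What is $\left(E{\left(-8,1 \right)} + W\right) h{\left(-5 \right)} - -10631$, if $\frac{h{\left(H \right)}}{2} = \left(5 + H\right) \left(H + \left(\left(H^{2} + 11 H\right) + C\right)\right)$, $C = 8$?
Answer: $10631$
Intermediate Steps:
$E{\left(a,x \right)} = -4 + \frac{x}{7}$
$h{\left(H \right)} = 2 \left(5 + H\right) \left(8 + H^{2} + 12 H\right)$ ($h{\left(H \right)} = 2 \left(5 + H\right) \left(H + \left(\left(H^{2} + 11 H\right) + 8\right)\right) = 2 \left(5 + H\right) \left(H + \left(8 + H^{2} + 11 H\right)\right) = 2 \left(5 + H\right) \left(8 + H^{2} + 12 H\right)$)
$\left(E{\left(-8,1 \right)} + W\right) h{\left(-5 \right)} - -10631 = \left(\left(-4 + \frac{1}{7} \cdot 1\right) - 79\right) \left(80 + 2 \left(-5\right)^{3} + 34 \left(-5\right)^{2} + 136 \left(-5\right)\right) - -10631 = \left(\left(-4 + \frac{1}{7}\right) - 79\right) \left(80 + 2 \left(-125\right) + 34 \cdot 25 - 680\right) + 10631 = \left(- \frac{27}{7} - 79\right) \left(80 - 250 + 850 - 680\right) + 10631 = \left(- \frac{580}{7}\right) 0 + 10631 = 0 + 10631 = 10631$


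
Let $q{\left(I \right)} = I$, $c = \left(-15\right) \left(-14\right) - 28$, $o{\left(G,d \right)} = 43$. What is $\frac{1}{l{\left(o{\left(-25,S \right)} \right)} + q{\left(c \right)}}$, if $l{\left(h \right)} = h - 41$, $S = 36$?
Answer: $\frac{1}{184} \approx 0.0054348$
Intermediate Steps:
$l{\left(h \right)} = -41 + h$ ($l{\left(h \right)} = h - 41 = -41 + h$)
$c = 182$ ($c = 210 - 28 = 182$)
$\frac{1}{l{\left(o{\left(-25,S \right)} \right)} + q{\left(c \right)}} = \frac{1}{\left(-41 + 43\right) + 182} = \frac{1}{2 + 182} = \frac{1}{184}$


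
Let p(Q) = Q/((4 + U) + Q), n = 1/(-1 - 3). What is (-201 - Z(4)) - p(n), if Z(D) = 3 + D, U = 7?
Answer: -8943/43 ≈ -207.98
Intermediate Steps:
n = -1/4 (n = 1/(-4) = -1/4 ≈ -0.25000)
p(Q) = Q/(11 + Q) (p(Q) = Q/((4 + 7) + Q) = Q/(11 + Q))
(-201 - Z(4)) - p(n) = (-201 - (3 + 4)) - (-1)/(4*(11 - 1/4)) = (-201 - 1*7) - (-1)/(4*43/4) = (-201 - 7) - (-1)*4/(4*43) = -208 - 1*(-1/43) = -208 + 1/43 = -8943/43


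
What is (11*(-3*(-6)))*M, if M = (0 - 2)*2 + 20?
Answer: 3168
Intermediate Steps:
M = 16 (M = -2*2 + 20 = -4 + 20 = 16)
(11*(-3*(-6)))*M = (11*(-3*(-6)))*16 = (11*18)*16 = 198*16 = 3168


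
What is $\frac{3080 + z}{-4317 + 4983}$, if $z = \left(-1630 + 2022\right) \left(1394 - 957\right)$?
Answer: $\frac{9688}{37} \approx 261.84$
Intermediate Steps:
$z = 171304$ ($z = 392 \cdot 437 = 171304$)
$\frac{3080 + z}{-4317 + 4983} = \frac{3080 + 171304}{-4317 + 4983} = \frac{174384}{666} = 174384 \cdot \frac{1}{666} = \frac{9688}{37}$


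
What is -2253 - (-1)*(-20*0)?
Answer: -2253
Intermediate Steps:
-2253 - (-1)*(-20*0) = -2253 - (-1)*0 = -2253 - 1*0 = -2253 + 0 = -2253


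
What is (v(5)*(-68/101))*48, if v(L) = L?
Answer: -16320/101 ≈ -161.58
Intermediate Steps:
(v(5)*(-68/101))*48 = (5*(-68/101))*48 = -340/101*48 = -16320/101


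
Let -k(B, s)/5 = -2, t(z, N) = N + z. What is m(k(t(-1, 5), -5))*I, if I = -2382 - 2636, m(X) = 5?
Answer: -25090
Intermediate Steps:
k(B, s) = 10 (k(B, s) = -5*(-2) = 10)
I = -5018
m(k(t(-1, 5), -5))*I = 5*(-5018) = -25090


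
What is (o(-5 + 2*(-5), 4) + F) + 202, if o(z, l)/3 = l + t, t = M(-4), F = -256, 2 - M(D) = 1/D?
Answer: -141/4 ≈ -35.250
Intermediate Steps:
M(D) = 2 - 1/D
t = 9/4 (t = 2 - 1/(-4) = 2 - 1*(-¼) = 2 + ¼ = 9/4 ≈ 2.2500)
o(z, l) = 27/4 + 3*l (o(z, l) = 3*(l + 9/4) = 3*(9/4 + l) = 27/4 + 3*l)
(o(-5 + 2*(-5), 4) + F) + 202 = ((27/4 + 3*4) - 256) + 202 = ((27/4 + 12) - 256) + 202 = (75/4 - 256) + 202 = -949/4 + 202 = -141/4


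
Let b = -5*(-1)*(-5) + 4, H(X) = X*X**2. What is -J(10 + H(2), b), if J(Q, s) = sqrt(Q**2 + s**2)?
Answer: -3*sqrt(85) ≈ -27.659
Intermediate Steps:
H(X) = X**3
b = -21 (b = 5*(-5) + 4 = -25 + 4 = -21)
-J(10 + H(2), b) = -sqrt((10 + 2**3)**2 + (-21)**2) = -sqrt((10 + 8)**2 + 441) = -sqrt(18**2 + 441) = -sqrt(324 + 441) = -sqrt(765) = -3*sqrt(85)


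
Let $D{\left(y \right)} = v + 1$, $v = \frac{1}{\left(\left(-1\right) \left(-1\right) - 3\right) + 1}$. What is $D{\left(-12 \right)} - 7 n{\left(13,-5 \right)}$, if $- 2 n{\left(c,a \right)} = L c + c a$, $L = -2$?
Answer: $- \frac{637}{2} \approx -318.5$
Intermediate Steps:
$n{\left(c,a \right)} = c - \frac{a c}{2}$ ($n{\left(c,a \right)} = - \frac{- 2 c + c a}{2} = - \frac{- 2 c + a c}{2} = c - \frac{a c}{2}$)
$v = -1$ ($v = \frac{1}{\left(1 - 3\right) + 1} = \frac{1}{-2 + 1} = \frac{1}{-1} = -1$)
$D{\left(y \right)} = 0$ ($D{\left(y \right)} = -1 + 1 = 0$)
$D{\left(-12 \right)} - 7 n{\left(13,-5 \right)} = 0 - 7 \cdot \frac{1}{2} \cdot 13 \left(2 - -5\right) = 0 - 7 \cdot \frac{1}{2} \cdot 13 \left(2 + 5\right) = 0 - 7 \cdot \frac{1}{2} \cdot 13 \cdot 7 = 0 - \frac{637}{2} = - \frac{637}{2}$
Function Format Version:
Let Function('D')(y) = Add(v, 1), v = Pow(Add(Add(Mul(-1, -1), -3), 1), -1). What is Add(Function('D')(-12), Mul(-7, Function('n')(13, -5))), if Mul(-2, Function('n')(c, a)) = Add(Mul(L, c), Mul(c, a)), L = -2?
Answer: Rational(-637, 2) ≈ -318.50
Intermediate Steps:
Function('n')(c, a) = Add(c, Mul(Rational(-1, 2), a, c)) (Function('n')(c, a) = Mul(Rational(-1, 2), Add(Mul(-2, c), Mul(c, a))) = Mul(Rational(-1, 2), Add(Mul(-2, c), Mul(a, c))) = Add(c, Mul(Rational(-1, 2), a, c)))
v = -1 (v = Pow(Add(Add(1, -3), 1), -1) = Pow(Add(-2, 1), -1) = Pow(-1, -1) = -1)
Function('D')(y) = 0 (Function('D')(y) = Add(-1, 1) = 0)
Add(Function('D')(-12), Mul(-7, Function('n')(13, -5))) = Add(0, Mul(-7, Mul(Rational(1, 2), 13, Add(2, Mul(-1, -5))))) = Add(0, Mul(-7, Mul(Rational(1, 2), 13, Add(2, 5)))) = Add(0, Mul(-7, Mul(Rational(1, 2), 13, 7))) = Add(0, Mul(-7, Rational(91, 2))) = Add(0, Rational(-637, 2)) = Rational(-637, 2)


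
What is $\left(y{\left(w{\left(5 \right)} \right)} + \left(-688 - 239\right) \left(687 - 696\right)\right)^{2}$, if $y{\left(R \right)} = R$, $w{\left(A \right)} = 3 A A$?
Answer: $70862724$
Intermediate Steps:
$w{\left(A \right)} = 3 A^{2}$
$\left(y{\left(w{\left(5 \right)} \right)} + \left(-688 - 239\right) \left(687 - 696\right)\right)^{2} = \left(3 \cdot 5^{2} + \left(-688 - 239\right) \left(687 - 696\right)\right)^{2} = \left(3 \cdot 25 - -8343\right)^{2} = \left(75 + 8343\right)^{2} = 8418^{2} = 70862724$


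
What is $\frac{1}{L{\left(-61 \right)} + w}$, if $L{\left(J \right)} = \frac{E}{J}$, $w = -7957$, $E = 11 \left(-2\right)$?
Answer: $- \frac{61}{485355} \approx -0.00012568$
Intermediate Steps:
$E = -22$
$L{\left(J \right)} = - \frac{22}{J}$
$\frac{1}{L{\left(-61 \right)} + w} = \frac{1}{- \frac{22}{-61} - 7957} = \frac{1}{\left(-22\right) \left(- \frac{1}{61}\right) - 7957} = \frac{1}{\frac{22}{61} - 7957} = \frac{1}{- \frac{485355}{61}} = - \frac{61}{485355}$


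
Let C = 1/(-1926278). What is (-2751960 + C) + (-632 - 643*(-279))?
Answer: -4956688918211/1926278 ≈ -2.5732e+6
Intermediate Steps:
C = -1/1926278 ≈ -5.1914e-7
(-2751960 + C) + (-632 - 643*(-279)) = (-2751960 - 1/1926278) + (-632 - 643*(-279)) = -5301040004881/1926278 + (-632 + 179397) = -5301040004881/1926278 + 178765 = -4956688918211/1926278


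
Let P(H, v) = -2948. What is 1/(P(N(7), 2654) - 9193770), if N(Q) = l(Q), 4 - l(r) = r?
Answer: -1/9196718 ≈ -1.0873e-7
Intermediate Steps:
l(r) = 4 - r
N(Q) = 4 - Q
1/(P(N(7), 2654) - 9193770) = 1/(-2948 - 9193770) = 1/(-9196718) = -1/9196718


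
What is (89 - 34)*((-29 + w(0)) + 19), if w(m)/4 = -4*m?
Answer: -550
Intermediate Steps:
w(m) = -16*m (w(m) = 4*(-4*m) = -16*m)
(89 - 34)*((-29 + w(0)) + 19) = (89 - 34)*((-29 - 16*0) + 19) = 55*((-29 + 0) + 19) = 55*(-29 + 19) = 55*(-10) = -550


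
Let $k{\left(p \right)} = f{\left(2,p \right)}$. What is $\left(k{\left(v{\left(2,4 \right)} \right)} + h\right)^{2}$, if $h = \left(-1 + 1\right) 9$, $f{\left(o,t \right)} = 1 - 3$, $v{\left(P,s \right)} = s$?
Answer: $4$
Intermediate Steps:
$f{\left(o,t \right)} = -2$
$k{\left(p \right)} = -2$
$h = 0$ ($h = 0 \cdot 9 = 0$)
$\left(k{\left(v{\left(2,4 \right)} \right)} + h\right)^{2} = \left(-2 + 0\right)^{2} = \left(-2\right)^{2} = 4$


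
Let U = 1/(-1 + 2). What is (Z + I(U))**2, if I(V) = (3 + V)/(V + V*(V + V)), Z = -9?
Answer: 529/9 ≈ 58.778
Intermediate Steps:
U = 1 (U = 1/1 = 1)
I(V) = (3 + V)/(V + 2*V**2) (I(V) = (3 + V)/(V + V*(2*V)) = (3 + V)/(V + 2*V**2))
(Z + I(U))**2 = (-9 + (3 + 1)/(1*(1 + 2*1)))**2 = (-9 + 1*4/(1 + 2))**2 = (-9 + 1*4/3)**2 = (-9 + 1*(1/3)*4)**2 = (-9 + 4/3)**2 = (-23/3)**2 = 529/9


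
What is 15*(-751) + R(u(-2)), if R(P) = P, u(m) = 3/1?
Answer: -11262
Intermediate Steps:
u(m) = 3 (u(m) = 3*1 = 3)
15*(-751) + R(u(-2)) = 15*(-751) + 3 = -11265 + 3 = -11262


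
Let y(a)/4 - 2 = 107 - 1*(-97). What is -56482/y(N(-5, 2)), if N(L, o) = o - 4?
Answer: -28241/412 ≈ -68.546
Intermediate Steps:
N(L, o) = -4 + o
y(a) = 824 (y(a) = 8 + 4*(107 - 1*(-97)) = 8 + 4*(107 + 97) = 8 + 4*204 = 8 + 816 = 824)
-56482/y(N(-5, 2)) = -56482/824 = -56482*1/824 = -28241/412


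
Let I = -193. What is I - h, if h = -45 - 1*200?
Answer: 52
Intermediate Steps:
h = -245 (h = -45 - 200 = -245)
I - h = -193 - 1*(-245) = -193 + 245 = 52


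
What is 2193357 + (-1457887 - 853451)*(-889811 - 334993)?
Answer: 2830938221109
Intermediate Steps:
2193357 + (-1457887 - 853451)*(-889811 - 334993) = 2193357 - 2311338*(-1224804) = 2193357 + 2830936027752 = 2830938221109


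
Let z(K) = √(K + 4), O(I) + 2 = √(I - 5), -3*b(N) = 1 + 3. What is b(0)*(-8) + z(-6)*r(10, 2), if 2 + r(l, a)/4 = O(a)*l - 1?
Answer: 32/3 - 40*√6 - 92*I*√2 ≈ -87.313 - 130.11*I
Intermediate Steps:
b(N) = -4/3 (b(N) = -(1 + 3)/3 = -⅓*4 = -4/3)
O(I) = -2 + √(-5 + I) (O(I) = -2 + √(I - 5) = -2 + √(-5 + I))
r(l, a) = -12 + 4*l*(-2 + √(-5 + a)) (r(l, a) = -8 + 4*((-2 + √(-5 + a))*l - 1) = -8 + 4*(l*(-2 + √(-5 + a)) - 1) = -8 + 4*(-1 + l*(-2 + √(-5 + a))) = -8 + (-4 + 4*l*(-2 + √(-5 + a))) = -12 + 4*l*(-2 + √(-5 + a)))
z(K) = √(4 + K)
b(0)*(-8) + z(-6)*r(10, 2) = -4/3*(-8) + √(4 - 6)*(-12 + 4*10*(-2 + √(-5 + 2))) = 32/3 + √(-2)*(-12 + 4*10*(-2 + √(-3))) = 32/3 + (I*√2)*(-12 + 4*10*(-2 + I*√3)) = 32/3 + (I*√2)*(-12 + (-80 + 40*I*√3)) = 32/3 + (I*√2)*(-92 + 40*I*√3) = 32/3 + I*√2*(-92 + 40*I*√3)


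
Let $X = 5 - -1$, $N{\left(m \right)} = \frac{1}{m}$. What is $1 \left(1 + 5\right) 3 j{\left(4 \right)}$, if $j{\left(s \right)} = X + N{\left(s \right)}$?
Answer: $\frac{225}{2} \approx 112.5$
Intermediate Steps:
$X = 6$ ($X = 5 + 1 = 6$)
$j{\left(s \right)} = 6 + \frac{1}{s}$
$1 \left(1 + 5\right) 3 j{\left(4 \right)} = 1 \left(1 + 5\right) 3 \left(6 + \frac{1}{4}\right) = 1 \cdot 6 \cdot 3 \left(6 + \frac{1}{4}\right) = 6 \cdot 3 \cdot \frac{25}{4} = 18 \cdot \frac{25}{4} = \frac{225}{2}$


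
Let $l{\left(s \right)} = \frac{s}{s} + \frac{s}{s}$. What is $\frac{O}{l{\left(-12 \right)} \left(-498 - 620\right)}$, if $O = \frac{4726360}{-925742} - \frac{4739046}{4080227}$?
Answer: $\frac{5917938901463}{2111475764419606} \approx 0.0028028$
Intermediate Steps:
$l{\left(s \right)} = 2$ ($l{\left(s \right)} = 1 + 1 = 2$)
$O = - \frac{11835877802926}{1888618751717}$ ($O = 4726360 \left(- \frac{1}{925742}\right) - \frac{4739046}{4080227} = - \frac{2363180}{462871} - \frac{4739046}{4080227} = - \frac{11835877802926}{1888618751717} \approx -6.267$)
$\frac{O}{l{\left(-12 \right)} \left(-498 - 620\right)} = - \frac{11835877802926}{1888618751717 \cdot 2 \left(-498 - 620\right)} = - \frac{11835877802926}{1888618751717 \cdot 2 \left(-1118\right)} = - \frac{11835877802926}{1888618751717 \left(-2236\right)} = \left(- \frac{11835877802926}{1888618751717}\right) \left(- \frac{1}{2236}\right) = \frac{5917938901463}{2111475764419606}$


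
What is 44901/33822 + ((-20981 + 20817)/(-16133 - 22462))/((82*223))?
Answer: 42938758981/32343922230 ≈ 1.3276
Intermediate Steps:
44901/33822 + ((-20981 + 20817)/(-16133 - 22462))/((82*223)) = 44901*(1/33822) - 164/(-38595)/18286 = 4989/3758 - 164*(-1/38595)*(1/18286) = 4989/3758 + (164/38595)*(1/18286) = 4989/3758 + 2/8606685 = 42938758981/32343922230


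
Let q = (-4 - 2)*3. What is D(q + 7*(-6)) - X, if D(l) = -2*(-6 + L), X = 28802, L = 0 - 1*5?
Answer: -28780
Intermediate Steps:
q = -18 (q = -6*3 = -18)
L = -5 (L = 0 - 5 = -5)
D(l) = 22 (D(l) = -2*(-6 - 5) = -2*(-11) = 22)
D(q + 7*(-6)) - X = 22 - 1*28802 = 22 - 28802 = -28780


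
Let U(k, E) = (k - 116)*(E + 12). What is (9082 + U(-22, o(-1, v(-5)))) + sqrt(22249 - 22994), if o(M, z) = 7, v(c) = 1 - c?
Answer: 6460 + I*sqrt(745) ≈ 6460.0 + 27.295*I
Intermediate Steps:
U(k, E) = (-116 + k)*(12 + E)
(9082 + U(-22, o(-1, v(-5)))) + sqrt(22249 - 22994) = (9082 + (-1392 - 116*7 + 12*(-22) + 7*(-22))) + sqrt(22249 - 22994) = (9082 + (-1392 - 812 - 264 - 154)) + sqrt(-745) = (9082 - 2622) + I*sqrt(745) = 6460 + I*sqrt(745)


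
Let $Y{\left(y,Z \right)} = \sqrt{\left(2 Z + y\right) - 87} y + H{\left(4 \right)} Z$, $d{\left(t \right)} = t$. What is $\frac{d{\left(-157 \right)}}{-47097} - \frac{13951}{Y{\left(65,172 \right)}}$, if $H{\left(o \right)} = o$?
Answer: $\frac{75364974263}{6963338547} - \frac{906815 \sqrt{322}}{887106} \approx -7.5199$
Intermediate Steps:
$Y{\left(y,Z \right)} = 4 Z + y \sqrt{-87 + y + 2 Z}$ ($Y{\left(y,Z \right)} = \sqrt{\left(2 Z + y\right) - 87} y + 4 Z = \sqrt{\left(y + 2 Z\right) - 87} y + 4 Z = \sqrt{-87 + y + 2 Z} y + 4 Z = y \sqrt{-87 + y + 2 Z} + 4 Z = 4 Z + y \sqrt{-87 + y + 2 Z}$)
$\frac{d{\left(-157 \right)}}{-47097} - \frac{13951}{Y{\left(65,172 \right)}} = - \frac{157}{-47097} - \frac{13951}{4 \cdot 172 + 65 \sqrt{-87 + 65 + 2 \cdot 172}} = \left(-157\right) \left(- \frac{1}{47097}\right) - \frac{13951}{688 + 65 \sqrt{-87 + 65 + 344}} = \frac{157}{47097} - \frac{13951}{688 + 65 \sqrt{322}}$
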